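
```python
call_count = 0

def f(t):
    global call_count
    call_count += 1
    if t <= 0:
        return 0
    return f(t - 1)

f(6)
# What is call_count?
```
Call trace:
f(t=6)
  f(t=5)
    f(t=4)
      f(t=3)
        f(t=2)
          f(t=1)
            f(t=0)
            -> return 0
          -> return 0
        -> return 0
      -> return 0
    -> return 0
  -> return 0
-> return 0

call_count is incremented once per call. f is entered once for each t = 6, 5, 4, 3, 2, 1, 0 (the t <= 0 call returns without recursing), i.e. 6 + 1 calls.
call_count = 7

Final answer: 7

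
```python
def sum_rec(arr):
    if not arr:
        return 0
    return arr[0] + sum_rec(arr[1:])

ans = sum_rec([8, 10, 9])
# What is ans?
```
Call trace:
sum_rec(arr=[8, 10, 9])
  sum_rec(arr=[10, 9])
    sum_rec(arr=[9])
      sum_rec(arr=[])
      -> return 0
    -> return 9
  -> return 19
-> return 27

Final answer: 27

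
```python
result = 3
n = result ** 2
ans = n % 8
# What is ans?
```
Trace:
  result=3
  result=3, n=9
  result=3, n=9, ans=1

Final answer: 1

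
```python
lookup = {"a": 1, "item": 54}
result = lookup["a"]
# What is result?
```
Trace:
  lookup={'a': 1, 'item': 54}
  lookup={'a': 1, 'item': 54}, result=1

Final answer: 1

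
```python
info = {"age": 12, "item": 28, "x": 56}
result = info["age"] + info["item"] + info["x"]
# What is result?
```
Trace:
  info={'age': 12, 'item': 28, 'x': 56}
  info={'age': 12, 'item': 28, 'x': 56}, result=96

Final answer: 96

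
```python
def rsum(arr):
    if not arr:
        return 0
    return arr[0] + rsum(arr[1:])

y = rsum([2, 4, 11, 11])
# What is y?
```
Call trace:
rsum(arr=[2, 4, 11, 11])
  rsum(arr=[4, 11, 11])
    rsum(arr=[11, 11])
      rsum(arr=[11])
        rsum(arr=[])
        -> return 0
      -> return 11
    -> return 22
  -> return 26
-> return 28

Final answer: 28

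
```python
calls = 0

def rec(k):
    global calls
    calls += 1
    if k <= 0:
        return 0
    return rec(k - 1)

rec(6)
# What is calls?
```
Call trace:
rec(k=6)
  rec(k=5)
    rec(k=4)
      rec(k=3)
        rec(k=2)
          rec(k=1)
            rec(k=0)
            -> return 0
          -> return 0
        -> return 0
      -> return 0
    -> return 0
  -> return 0
-> return 0

calls is incremented once per call. rec is entered once for each k = 6, 5, 4, 3, 2, 1, 0 (the k <= 0 call returns without recursing), i.e. 6 + 1 calls.
calls = 7

Final answer: 7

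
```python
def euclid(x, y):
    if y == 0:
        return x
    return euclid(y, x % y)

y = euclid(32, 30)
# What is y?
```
Call trace:
euclid(x=32, y=30)
  euclid(x=30, y=2)
    euclid(x=2, y=0)
    -> return 2
  -> return 2
-> return 2

Final answer: 2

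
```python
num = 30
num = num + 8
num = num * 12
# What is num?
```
Trace:
  num=30
  num=38
  num=456

Final answer: 456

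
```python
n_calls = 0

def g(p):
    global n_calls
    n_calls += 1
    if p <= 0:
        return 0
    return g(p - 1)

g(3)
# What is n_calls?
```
Call trace:
g(p=3)
  g(p=2)
    g(p=1)
      g(p=0)
      -> return 0
    -> return 0
  -> return 0
-> return 0

n_calls is incremented once per call. g is entered once for each p = 3, 2, 1, 0 (the p <= 0 call returns without recursing), i.e. 3 + 1 calls.
n_calls = 4

Final answer: 4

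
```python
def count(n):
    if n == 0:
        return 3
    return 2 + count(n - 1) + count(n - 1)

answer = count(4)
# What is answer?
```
Call trace (a repeated sub-call is expanded the first time; later identical calls just restate its return value):
count(n=4)
  count(n=3)
    count(n=2)
      count(n=1)
        count(n=0)
        -> return 3
        count(n=0)
        -> return 3
      -> return 8
      count(n=1) -> return 8  (same call as traced above)
    -> return 18
    count(n=2) -> return 18  (same call as traced above)
  -> return 38
  count(n=3) -> return 38  (same call as traced above)
-> return 78

Final answer: 78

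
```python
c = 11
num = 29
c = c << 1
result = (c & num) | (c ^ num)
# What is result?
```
Trace:
  c=11
  c=11, num=29
  c=22, num=29
  c=22, num=29, result=31

Final answer: 31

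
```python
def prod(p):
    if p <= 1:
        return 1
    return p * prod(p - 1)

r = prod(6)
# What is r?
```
Call trace:
prod(p=6)
  prod(p=5)
    prod(p=4)
      prod(p=3)
        prod(p=2)
          prod(p=1)
          -> return 1
        -> return 2
      -> return 6
    -> return 24
  -> return 120
-> return 720

Final answer: 720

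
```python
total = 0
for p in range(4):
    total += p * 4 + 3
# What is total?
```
Trace:
  total=0
  total=3, p=0
  total=10, p=1
  total=21, p=2
  total=36, p=3

Final answer: 36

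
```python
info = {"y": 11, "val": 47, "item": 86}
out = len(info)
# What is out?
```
Trace:
  info={'y': 11, 'val': 47, 'item': 86}
  info={'y': 11, 'val': 47, 'item': 86}, out=3

Final answer: 3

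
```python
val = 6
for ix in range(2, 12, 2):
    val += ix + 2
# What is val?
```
Trace:
  val=6
  val=10, ix=2
  val=16, ix=4
  val=24, ix=6
  val=34, ix=8
  val=46, ix=10

Final answer: 46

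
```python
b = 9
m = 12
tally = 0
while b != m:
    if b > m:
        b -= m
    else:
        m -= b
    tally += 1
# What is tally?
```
Trace:
  b=9
  b=9, m=12
  b=9, m=12, tally=0
  b=9, m=3, tally=1
  b=6, m=3, tally=2
  b=3, m=3, tally=3

Final answer: 3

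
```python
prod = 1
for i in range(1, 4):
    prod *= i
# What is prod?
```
Trace:
  prod=1
  prod=1, i=1
  prod=2, i=2
  prod=6, i=3

Final answer: 6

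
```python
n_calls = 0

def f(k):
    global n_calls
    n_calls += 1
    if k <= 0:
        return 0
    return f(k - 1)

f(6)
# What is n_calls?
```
Call trace:
f(k=6)
  f(k=5)
    f(k=4)
      f(k=3)
        f(k=2)
          f(k=1)
            f(k=0)
            -> return 0
          -> return 0
        -> return 0
      -> return 0
    -> return 0
  -> return 0
-> return 0

n_calls is incremented once per call. f is entered once for each k = 6, 5, 4, 3, 2, 1, 0 (the k <= 0 call returns without recursing), i.e. 6 + 1 calls.
n_calls = 7

Final answer: 7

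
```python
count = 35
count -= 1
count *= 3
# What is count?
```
Trace:
  count=35
  count=34
  count=102

Final answer: 102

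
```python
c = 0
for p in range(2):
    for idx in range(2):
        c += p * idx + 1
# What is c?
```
Trace:
  c=0
  c=1, p=0, idx=0
  c=2, p=0, idx=1
  c=3, p=1, idx=0
  c=5, p=1, idx=1

Final answer: 5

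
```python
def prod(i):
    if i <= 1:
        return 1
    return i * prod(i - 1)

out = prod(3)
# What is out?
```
Call trace:
prod(i=3)
  prod(i=2)
    prod(i=1)
    -> return 1
  -> return 2
-> return 6

Final answer: 6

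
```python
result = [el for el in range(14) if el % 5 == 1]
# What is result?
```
Trace:
  el=0
  el=1
  el=2
  el=3
  el=4
  el=5
  el=6
  el=7
  el=8
  el=9
  el=10
  el=11
  el=12
  el=13
  result=[1, 6, 11]

Final answer: [1, 6, 11]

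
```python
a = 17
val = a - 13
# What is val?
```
Trace:
  a=17
  a=17, val=4

Final answer: 4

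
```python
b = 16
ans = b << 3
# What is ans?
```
Trace:
  b=16
  b=16, ans=128

Final answer: 128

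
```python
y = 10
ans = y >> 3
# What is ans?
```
Trace:
  y=10
  y=10, ans=1

Final answer: 1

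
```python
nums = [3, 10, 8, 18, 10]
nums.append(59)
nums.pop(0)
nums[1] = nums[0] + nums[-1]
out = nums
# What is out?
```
Trace:
  nums=[3, 10, 8, 18, 10]
  nums=[3, 10, 8, 18, 10, 59]
  nums=[10, 8, 18, 10, 59]
  nums=[10, 69, 18, 10, 59]
  nums=[10, 69, 18, 10, 59], out=[10, 69, 18, 10, 59]

Final answer: [10, 69, 18, 10, 59]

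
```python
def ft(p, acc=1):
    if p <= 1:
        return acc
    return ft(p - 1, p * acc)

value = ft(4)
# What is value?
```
Call trace:
ft(p=4, acc=1)
  ft(p=3, acc=4)
    ft(p=2, acc=12)
      ft(p=1, acc=24)
      -> return 24
    -> return 24
  -> return 24
-> return 24

Final answer: 24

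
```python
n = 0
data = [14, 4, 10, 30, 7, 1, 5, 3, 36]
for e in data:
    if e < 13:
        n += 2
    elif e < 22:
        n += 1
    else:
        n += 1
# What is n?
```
Trace:
  n=0
  n=1, e=14
  n=3, e=4
  n=5, e=10
  n=6, e=30
  n=8, e=7
  n=10, e=1
  n=12, e=5
  n=14, e=3
  n=15, e=36

Final answer: 15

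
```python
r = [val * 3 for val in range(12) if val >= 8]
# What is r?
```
Trace:
  val=0
  val=1
  val=2
  val=3
  val=4
  val=5
  val=6
  val=7
  val=8
  val=9
  val=10
  val=11
  r=[24, 27, 30, 33]

Final answer: [24, 27, 30, 33]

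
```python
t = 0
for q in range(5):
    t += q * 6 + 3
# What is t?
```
Trace:
  t=0
  t=3, q=0
  t=12, q=1
  t=27, q=2
  t=48, q=3
  t=75, q=4

Final answer: 75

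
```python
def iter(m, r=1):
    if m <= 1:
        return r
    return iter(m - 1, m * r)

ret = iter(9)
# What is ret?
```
Call trace:
iter(m=9, r=1)
  iter(m=8, r=9)
    iter(m=7, r=72)
      iter(m=6, r=504)
        iter(m=5, r=3024)
          iter(m=4, r=15120)
            iter(m=3, r=60480)
              iter(m=2, r=181440)
                iter(m=1, r=362880)
                -> return 362880
              -> return 362880
            -> return 362880
          -> return 362880
        -> return 362880
      -> return 362880
    -> return 362880
  -> return 362880
-> return 362880

Final answer: 362880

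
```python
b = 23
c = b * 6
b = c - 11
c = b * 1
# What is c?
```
Trace:
  b=23
  b=23, c=138
  b=127, c=138
  b=127, c=127

Final answer: 127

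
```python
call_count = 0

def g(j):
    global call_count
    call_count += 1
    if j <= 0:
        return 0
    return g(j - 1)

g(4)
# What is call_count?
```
Call trace:
g(j=4)
  g(j=3)
    g(j=2)
      g(j=1)
        g(j=0)
        -> return 0
      -> return 0
    -> return 0
  -> return 0
-> return 0

call_count is incremented once per call. g is entered once for each j = 4, 3, 2, 1, 0 (the j <= 0 call returns without recursing), i.e. 4 + 1 calls.
call_count = 5

Final answer: 5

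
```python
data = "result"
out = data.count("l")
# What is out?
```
Trace:
  data='result'
  data='result', out=1

Final answer: 1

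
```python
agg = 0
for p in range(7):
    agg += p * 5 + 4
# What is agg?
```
Trace:
  agg=0
  agg=4, p=0
  agg=13, p=1
  agg=27, p=2
  agg=46, p=3
  agg=70, p=4
  agg=99, p=5
  agg=133, p=6

Final answer: 133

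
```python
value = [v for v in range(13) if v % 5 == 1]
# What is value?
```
Trace:
  v=0
  v=1
  v=2
  v=3
  v=4
  v=5
  v=6
  v=7
  v=8
  v=9
  v=10
  v=11
  v=12
  value=[1, 6, 11]

Final answer: [1, 6, 11]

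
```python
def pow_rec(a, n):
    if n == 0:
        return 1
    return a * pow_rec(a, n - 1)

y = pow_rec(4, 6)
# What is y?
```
Call trace:
pow_rec(a=4, n=6)
  pow_rec(a=4, n=5)
    pow_rec(a=4, n=4)
      pow_rec(a=4, n=3)
        pow_rec(a=4, n=2)
          pow_rec(a=4, n=1)
            pow_rec(a=4, n=0)
            -> return 1
          -> return 4
        -> return 16
      -> return 64
    -> return 256
  -> return 1024
-> return 4096

Final answer: 4096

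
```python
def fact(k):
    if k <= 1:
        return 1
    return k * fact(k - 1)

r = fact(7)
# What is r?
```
Call trace:
fact(k=7)
  fact(k=6)
    fact(k=5)
      fact(k=4)
        fact(k=3)
          fact(k=2)
            fact(k=1)
            -> return 1
          -> return 2
        -> return 6
      -> return 24
    -> return 120
  -> return 720
-> return 5040

Final answer: 5040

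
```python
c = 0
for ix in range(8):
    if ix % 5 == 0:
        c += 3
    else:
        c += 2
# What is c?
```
Trace:
  c=0
  c=3, ix=0
  c=5, ix=1
  c=7, ix=2
  c=9, ix=3
  c=11, ix=4
  c=14, ix=5
  c=16, ix=6
  c=18, ix=7

Final answer: 18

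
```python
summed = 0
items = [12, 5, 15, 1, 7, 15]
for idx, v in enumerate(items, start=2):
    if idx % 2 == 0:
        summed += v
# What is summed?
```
Trace:
  summed=0
  summed=12, idx=2, v=12
  summed=12, idx=3, v=5
  summed=27, idx=4, v=15
  summed=27, idx=5, v=1
  summed=34, idx=6, v=7
  summed=34, idx=7, v=15

Final answer: 34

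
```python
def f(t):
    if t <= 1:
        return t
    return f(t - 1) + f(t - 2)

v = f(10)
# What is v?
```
Call trace (a repeated sub-call is expanded the first time; later identical calls just restate its return value):
f(t=10)
  f(t=9)
    f(t=8)
      f(t=7)
        f(t=6)
          f(t=5)
            f(t=4)
              f(t=3)
                f(t=2)
                  f(t=1)
                  -> return 1
                  f(t=0)
                  -> return 0
                -> return 1
                f(t=1)
                -> return 1
              -> return 2
              f(t=2) -> return 1  (same call as traced above)
            -> return 3
            f(t=3) -> return 2  (same call as traced above)
          -> return 5
          f(t=4) -> return 3  (same call as traced above)
        -> return 8
        f(t=5) -> return 5  (same call as traced above)
      -> return 13
      f(t=6) -> return 8  (same call as traced above)
    -> return 21
    f(t=7) -> return 13  (same call as traced above)
  -> return 34
  f(t=8) -> return 21  (same call as traced above)
-> return 55

Final answer: 55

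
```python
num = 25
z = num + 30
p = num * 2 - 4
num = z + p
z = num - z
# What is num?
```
Trace:
  num=25
  num=25, z=55
  num=25, z=55, p=46
  num=101, z=55, p=46
  num=101, z=46, p=46

Final answer: 101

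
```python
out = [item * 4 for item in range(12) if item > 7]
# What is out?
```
Trace:
  item=0
  item=1
  item=2
  item=3
  item=4
  item=5
  item=6
  item=7
  item=8
  item=9
  item=10
  item=11
  out=[32, 36, 40, 44]

Final answer: [32, 36, 40, 44]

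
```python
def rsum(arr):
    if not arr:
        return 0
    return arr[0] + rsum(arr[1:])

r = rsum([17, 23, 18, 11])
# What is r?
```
Call trace:
rsum(arr=[17, 23, 18, 11])
  rsum(arr=[23, 18, 11])
    rsum(arr=[18, 11])
      rsum(arr=[11])
        rsum(arr=[])
        -> return 0
      -> return 11
    -> return 29
  -> return 52
-> return 69

Final answer: 69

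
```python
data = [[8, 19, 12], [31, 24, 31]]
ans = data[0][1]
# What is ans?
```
Trace:
  data=[[8, 19, 12], [31, 24, 31]]
  data=[[8, 19, 12], [31, 24, 31]], ans=19

Final answer: 19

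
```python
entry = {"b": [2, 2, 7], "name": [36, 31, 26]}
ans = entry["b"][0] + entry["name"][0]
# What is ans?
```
Trace:
  entry={'b': [2, 2, 7], 'name': [36, 31, 26]}
  entry={'b': [2, 2, 7], 'name': [36, 31, 26]}, ans=38

Final answer: 38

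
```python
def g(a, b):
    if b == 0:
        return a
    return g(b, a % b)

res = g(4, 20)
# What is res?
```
Call trace:
g(a=4, b=20)
  g(a=20, b=4)
    g(a=4, b=0)
    -> return 4
  -> return 4
-> return 4

Final answer: 4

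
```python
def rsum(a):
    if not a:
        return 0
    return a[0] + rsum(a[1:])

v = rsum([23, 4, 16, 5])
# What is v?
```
Call trace:
rsum(a=[23, 4, 16, 5])
  rsum(a=[4, 16, 5])
    rsum(a=[16, 5])
      rsum(a=[5])
        rsum(a=[])
        -> return 0
      -> return 5
    -> return 21
  -> return 25
-> return 48

Final answer: 48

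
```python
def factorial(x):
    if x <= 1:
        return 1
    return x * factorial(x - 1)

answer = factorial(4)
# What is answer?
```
Call trace:
factorial(x=4)
  factorial(x=3)
    factorial(x=2)
      factorial(x=1)
      -> return 1
    -> return 2
  -> return 6
-> return 24

Final answer: 24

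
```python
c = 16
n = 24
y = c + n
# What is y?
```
Trace:
  c=16
  c=16, n=24
  c=16, n=24, y=40

Final answer: 40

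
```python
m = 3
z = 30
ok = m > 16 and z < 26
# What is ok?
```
Trace:
  m=3
  m=3, z=30
  m=3, z=30, ok=False

Final answer: False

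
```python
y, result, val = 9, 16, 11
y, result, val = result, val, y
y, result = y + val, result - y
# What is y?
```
Trace:
  y=9, result=16, val=11
  y=16, result=11, val=9
  y=25, result=-5, val=9

Final answer: 25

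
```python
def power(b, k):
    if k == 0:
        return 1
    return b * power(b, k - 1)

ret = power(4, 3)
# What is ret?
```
Call trace:
power(b=4, k=3)
  power(b=4, k=2)
    power(b=4, k=1)
      power(b=4, k=0)
      -> return 1
    -> return 4
  -> return 16
-> return 64

Final answer: 64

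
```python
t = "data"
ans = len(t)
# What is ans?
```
Trace:
  t='data'
  t='data', ans=4

Final answer: 4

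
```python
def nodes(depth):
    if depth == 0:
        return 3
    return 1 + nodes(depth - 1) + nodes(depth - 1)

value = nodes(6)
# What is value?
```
Call trace (a repeated sub-call is expanded the first time; later identical calls just restate its return value):
nodes(depth=6)
  nodes(depth=5)
    nodes(depth=4)
      nodes(depth=3)
        nodes(depth=2)
          nodes(depth=1)
            nodes(depth=0)
            -> return 3
            nodes(depth=0)
            -> return 3
          -> return 7
          nodes(depth=1) -> return 7  (same call as traced above)
        -> return 15
        nodes(depth=2) -> return 15  (same call as traced above)
      -> return 31
      nodes(depth=3) -> return 31  (same call as traced above)
    -> return 63
    nodes(depth=4) -> return 63  (same call as traced above)
  -> return 127
  nodes(depth=5) -> return 127  (same call as traced above)
-> return 255

Final answer: 255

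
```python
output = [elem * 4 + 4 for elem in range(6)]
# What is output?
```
Trace:
  elem=0
  elem=1
  elem=2
  elem=3
  elem=4
  elem=5
  output=[4, 8, 12, 16, 20, 24]

Final answer: [4, 8, 12, 16, 20, 24]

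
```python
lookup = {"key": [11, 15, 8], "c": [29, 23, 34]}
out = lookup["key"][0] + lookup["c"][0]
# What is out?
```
Trace:
  lookup={'key': [11, 15, 8], 'c': [29, 23, 34]}
  lookup={'key': [11, 15, 8], 'c': [29, 23, 34]}, out=40

Final answer: 40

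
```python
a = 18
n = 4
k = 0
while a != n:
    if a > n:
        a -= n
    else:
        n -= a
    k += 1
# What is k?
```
Trace:
  a=18
  a=18, n=4
  a=18, n=4, k=0
  a=14, n=4, k=1
  a=10, n=4, k=2
  a=6, n=4, k=3
  a=2, n=4, k=4
  a=2, n=2, k=5

Final answer: 5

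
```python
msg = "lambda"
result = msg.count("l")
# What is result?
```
Trace:
  msg='lambda'
  msg='lambda', result=1

Final answer: 1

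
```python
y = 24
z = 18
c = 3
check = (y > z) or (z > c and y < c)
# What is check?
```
Trace:
  y=24
  y=24, z=18
  y=24, z=18, c=3
  y=24, z=18, c=3, check=True

Final answer: True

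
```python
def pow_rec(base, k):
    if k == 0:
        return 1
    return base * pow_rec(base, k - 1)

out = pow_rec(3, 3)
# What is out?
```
Call trace:
pow_rec(base=3, k=3)
  pow_rec(base=3, k=2)
    pow_rec(base=3, k=1)
      pow_rec(base=3, k=0)
      -> return 1
    -> return 3
  -> return 9
-> return 27

Final answer: 27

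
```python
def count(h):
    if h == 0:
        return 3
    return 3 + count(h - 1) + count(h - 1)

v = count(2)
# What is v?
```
Call trace (a repeated sub-call is expanded the first time; later identical calls just restate its return value):
count(h=2)
  count(h=1)
    count(h=0)
    -> return 3
    count(h=0)
    -> return 3
  -> return 9
  count(h=1) -> return 9  (same call as traced above)
-> return 21

Final answer: 21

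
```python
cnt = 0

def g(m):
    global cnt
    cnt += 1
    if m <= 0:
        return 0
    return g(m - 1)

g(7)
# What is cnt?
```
Call trace:
g(m=7)
  g(m=6)
    g(m=5)
      g(m=4)
        g(m=3)
          g(m=2)
            g(m=1)
              g(m=0)
              -> return 0
            -> return 0
          -> return 0
        -> return 0
      -> return 0
    -> return 0
  -> return 0
-> return 0

cnt is incremented once per call. g is entered once for each m = 7, 6, 5, 4, 3, 2, 1, 0 (the m <= 0 call returns without recursing), i.e. 7 + 1 calls.
cnt = 8

Final answer: 8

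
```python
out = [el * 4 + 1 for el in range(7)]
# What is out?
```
Trace:
  el=0
  el=1
  el=2
  el=3
  el=4
  el=5
  el=6
  out=[1, 5, 9, 13, 17, 21, 25]

Final answer: [1, 5, 9, 13, 17, 21, 25]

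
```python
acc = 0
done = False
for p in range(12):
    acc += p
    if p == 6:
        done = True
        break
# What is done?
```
Trace:
  acc=0
  acc=0, done=False
  acc=0, done=False, p=0
  acc=1, done=False, p=1
  acc=3, done=False, p=2
  acc=6, done=False, p=3
  acc=10, done=False, p=4
  acc=15, done=False, p=5
  acc=21, done=True, p=6

Final answer: True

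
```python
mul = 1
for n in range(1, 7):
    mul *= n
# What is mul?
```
Trace:
  mul=1
  mul=1, n=1
  mul=2, n=2
  mul=6, n=3
  mul=24, n=4
  mul=120, n=5
  mul=720, n=6

Final answer: 720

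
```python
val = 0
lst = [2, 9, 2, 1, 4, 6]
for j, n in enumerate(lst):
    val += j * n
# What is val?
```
Trace:
  val=0
  val=0, j=0, n=2
  val=9, j=1, n=9
  val=13, j=2, n=2
  val=16, j=3, n=1
  val=32, j=4, n=4
  val=62, j=5, n=6

Final answer: 62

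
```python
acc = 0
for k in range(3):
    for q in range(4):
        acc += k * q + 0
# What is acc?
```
Trace:
  acc=0
  acc=0, k=0, q=0
  acc=0, k=0, q=1
  acc=0, k=0, q=2
  acc=0, k=0, q=3
  acc=0, k=1, q=0
  acc=1, k=1, q=1
  acc=3, k=1, q=2
  acc=6, k=1, q=3
  acc=6, k=2, q=0
  acc=8, k=2, q=1
  acc=12, k=2, q=2
  acc=18, k=2, q=3

Final answer: 18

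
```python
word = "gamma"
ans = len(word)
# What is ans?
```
Trace:
  word='gamma'
  word='gamma', ans=5

Final answer: 5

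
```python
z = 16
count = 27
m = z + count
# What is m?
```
Trace:
  z=16
  z=16, count=27
  z=16, count=27, m=43

Final answer: 43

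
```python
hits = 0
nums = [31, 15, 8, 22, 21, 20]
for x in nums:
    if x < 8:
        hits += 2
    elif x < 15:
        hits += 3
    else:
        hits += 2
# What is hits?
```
Trace:
  hits=0
  hits=2, x=31
  hits=4, x=15
  hits=7, x=8
  hits=9, x=22
  hits=11, x=21
  hits=13, x=20

Final answer: 13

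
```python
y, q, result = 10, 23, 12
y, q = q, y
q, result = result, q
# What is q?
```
Trace:
  y=10, q=23, result=12
  y=23, q=10, result=12
  y=23, q=12, result=10

Final answer: 12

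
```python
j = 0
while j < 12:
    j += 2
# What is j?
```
Trace:
  j=0
  j=2
  j=4
  j=6
  j=8
  j=10
  j=12

Final answer: 12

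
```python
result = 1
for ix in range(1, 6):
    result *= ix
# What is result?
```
Trace:
  result=1
  result=1, ix=1
  result=2, ix=2
  result=6, ix=3
  result=24, ix=4
  result=120, ix=5

Final answer: 120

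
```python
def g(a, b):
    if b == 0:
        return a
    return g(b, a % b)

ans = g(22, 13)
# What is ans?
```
Call trace:
g(a=22, b=13)
  g(a=13, b=9)
    g(a=9, b=4)
      g(a=4, b=1)
        g(a=1, b=0)
        -> return 1
      -> return 1
    -> return 1
  -> return 1
-> return 1

Final answer: 1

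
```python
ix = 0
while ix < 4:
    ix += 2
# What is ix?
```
Trace:
  ix=0
  ix=2
  ix=4

Final answer: 4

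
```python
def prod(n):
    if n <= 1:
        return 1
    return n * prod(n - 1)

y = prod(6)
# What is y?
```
Call trace:
prod(n=6)
  prod(n=5)
    prod(n=4)
      prod(n=3)
        prod(n=2)
          prod(n=1)
          -> return 1
        -> return 2
      -> return 6
    -> return 24
  -> return 120
-> return 720

Final answer: 720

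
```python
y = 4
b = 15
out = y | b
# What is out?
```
Trace:
  y=4
  y=4, b=15
  y=4, b=15, out=15

Final answer: 15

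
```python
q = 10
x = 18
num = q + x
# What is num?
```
Trace:
  q=10
  q=10, x=18
  q=10, x=18, num=28

Final answer: 28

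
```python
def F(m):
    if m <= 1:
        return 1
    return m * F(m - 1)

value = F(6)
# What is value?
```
Call trace:
F(m=6)
  F(m=5)
    F(m=4)
      F(m=3)
        F(m=2)
          F(m=1)
          -> return 1
        -> return 2
      -> return 6
    -> return 24
  -> return 120
-> return 720

Final answer: 720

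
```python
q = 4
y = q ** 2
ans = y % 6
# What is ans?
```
Trace:
  q=4
  q=4, y=16
  q=4, y=16, ans=4

Final answer: 4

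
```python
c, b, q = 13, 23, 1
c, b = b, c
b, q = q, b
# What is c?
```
Trace:
  c=13, b=23, q=1
  c=23, b=13, q=1
  c=23, b=1, q=13

Final answer: 23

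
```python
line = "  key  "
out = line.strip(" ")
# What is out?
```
Trace:
  line='  key  '
  line='  key  ', out='key'

Final answer: 'key'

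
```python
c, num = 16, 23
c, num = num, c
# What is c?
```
Trace:
  c=16, num=23
  c=23, num=16

Final answer: 23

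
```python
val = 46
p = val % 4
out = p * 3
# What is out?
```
Trace:
  val=46
  val=46, p=2
  val=46, p=2, out=6

Final answer: 6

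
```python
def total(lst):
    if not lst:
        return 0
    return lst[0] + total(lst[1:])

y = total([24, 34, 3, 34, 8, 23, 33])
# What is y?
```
Call trace:
total(lst=[24, 34, 3, 34, 8, 23, 33])
  total(lst=[34, 3, 34, 8, 23, 33])
    total(lst=[3, 34, 8, 23, 33])
      total(lst=[34, 8, 23, 33])
        total(lst=[8, 23, 33])
          total(lst=[23, 33])
            total(lst=[33])
              total(lst=[])
              -> return 0
            -> return 33
          -> return 56
        -> return 64
      -> return 98
    -> return 101
  -> return 135
-> return 159

Final answer: 159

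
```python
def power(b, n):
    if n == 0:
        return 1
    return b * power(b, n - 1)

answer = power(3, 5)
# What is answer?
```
Call trace:
power(b=3, n=5)
  power(b=3, n=4)
    power(b=3, n=3)
      power(b=3, n=2)
        power(b=3, n=1)
          power(b=3, n=0)
          -> return 1
        -> return 3
      -> return 9
    -> return 27
  -> return 81
-> return 243

Final answer: 243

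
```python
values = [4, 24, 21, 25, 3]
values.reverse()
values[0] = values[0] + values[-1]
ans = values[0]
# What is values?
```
Trace:
  values=[4, 24, 21, 25, 3]
  values=[3, 25, 21, 24, 4]
  values=[7, 25, 21, 24, 4]
  values=[7, 25, 21, 24, 4], ans=7

Final answer: [7, 25, 21, 24, 4]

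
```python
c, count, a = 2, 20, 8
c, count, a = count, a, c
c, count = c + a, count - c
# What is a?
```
Trace:
  c=2, count=20, a=8
  c=20, count=8, a=2
  c=22, count=-12, a=2

Final answer: 2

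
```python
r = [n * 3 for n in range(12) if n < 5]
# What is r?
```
Trace:
  n=0
  n=1
  n=2
  n=3
  n=4
  n=5
  n=6
  n=7
  n=8
  n=9
  n=10
  n=11
  r=[0, 3, 6, 9, 12]

Final answer: [0, 3, 6, 9, 12]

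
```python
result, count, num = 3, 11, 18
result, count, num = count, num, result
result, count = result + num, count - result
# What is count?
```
Trace:
  result=3, count=11, num=18
  result=11, count=18, num=3
  result=14, count=7, num=3

Final answer: 7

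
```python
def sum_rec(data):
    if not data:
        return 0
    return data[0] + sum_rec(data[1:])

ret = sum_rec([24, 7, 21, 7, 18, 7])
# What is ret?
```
Call trace:
sum_rec(data=[24, 7, 21, 7, 18, 7])
  sum_rec(data=[7, 21, 7, 18, 7])
    sum_rec(data=[21, 7, 18, 7])
      sum_rec(data=[7, 18, 7])
        sum_rec(data=[18, 7])
          sum_rec(data=[7])
            sum_rec(data=[])
            -> return 0
          -> return 7
        -> return 25
      -> return 32
    -> return 53
  -> return 60
-> return 84

Final answer: 84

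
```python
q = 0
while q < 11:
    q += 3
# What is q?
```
Trace:
  q=0
  q=3
  q=6
  q=9
  q=12

Final answer: 12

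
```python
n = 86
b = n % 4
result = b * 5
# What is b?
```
Trace:
  n=86
  n=86, b=2
  n=86, b=2, result=10

Final answer: 2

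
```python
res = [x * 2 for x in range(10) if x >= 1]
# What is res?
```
Trace:
  x=0
  x=1
  x=2
  x=3
  x=4
  x=5
  x=6
  x=7
  x=8
  x=9
  res=[2, 4, 6, 8, 10, 12, 14, 16, 18]

Final answer: [2, 4, 6, 8, 10, 12, 14, 16, 18]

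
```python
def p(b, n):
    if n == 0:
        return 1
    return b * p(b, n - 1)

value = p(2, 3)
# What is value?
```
Call trace:
p(b=2, n=3)
  p(b=2, n=2)
    p(b=2, n=1)
      p(b=2, n=0)
      -> return 1
    -> return 2
  -> return 4
-> return 8

Final answer: 8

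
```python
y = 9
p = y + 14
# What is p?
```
Trace:
  y=9
  y=9, p=23

Final answer: 23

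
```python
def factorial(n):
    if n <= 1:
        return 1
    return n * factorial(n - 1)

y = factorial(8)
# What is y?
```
Call trace:
factorial(n=8)
  factorial(n=7)
    factorial(n=6)
      factorial(n=5)
        factorial(n=4)
          factorial(n=3)
            factorial(n=2)
              factorial(n=1)
              -> return 1
            -> return 2
          -> return 6
        -> return 24
      -> return 120
    -> return 720
  -> return 5040
-> return 40320

Final answer: 40320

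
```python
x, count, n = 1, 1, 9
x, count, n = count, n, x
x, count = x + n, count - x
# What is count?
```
Trace:
  x=1, count=1, n=9
  x=1, count=9, n=1
  x=2, count=8, n=1

Final answer: 8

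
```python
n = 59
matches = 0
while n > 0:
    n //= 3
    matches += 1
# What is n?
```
Trace:
  n=59
  n=59, matches=0
  n=19, matches=1
  n=6, matches=2
  n=2, matches=3
  n=0, matches=4

Final answer: 0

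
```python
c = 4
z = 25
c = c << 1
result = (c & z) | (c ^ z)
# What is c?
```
Trace:
  c=4
  c=4, z=25
  c=8, z=25
  c=8, z=25, result=25

Final answer: 8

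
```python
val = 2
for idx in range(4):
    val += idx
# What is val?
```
Trace:
  val=2
  val=2, idx=0
  val=3, idx=1
  val=5, idx=2
  val=8, idx=3

Final answer: 8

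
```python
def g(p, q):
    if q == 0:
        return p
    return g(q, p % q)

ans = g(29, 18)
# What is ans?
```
Call trace:
g(p=29, q=18)
  g(p=18, q=11)
    g(p=11, q=7)
      g(p=7, q=4)
        g(p=4, q=3)
          g(p=3, q=1)
            g(p=1, q=0)
            -> return 1
          -> return 1
        -> return 1
      -> return 1
    -> return 1
  -> return 1
-> return 1

Final answer: 1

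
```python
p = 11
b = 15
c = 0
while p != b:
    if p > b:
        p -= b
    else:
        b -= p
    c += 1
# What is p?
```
Trace:
  p=11
  p=11, b=15
  p=11, b=15, c=0
  p=11, b=4, c=1
  p=7, b=4, c=2
  p=3, b=4, c=3
  p=3, b=1, c=4
  p=2, b=1, c=5
  p=1, b=1, c=6

Final answer: 1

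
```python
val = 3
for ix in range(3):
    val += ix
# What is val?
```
Trace:
  val=3
  val=3, ix=0
  val=4, ix=1
  val=6, ix=2

Final answer: 6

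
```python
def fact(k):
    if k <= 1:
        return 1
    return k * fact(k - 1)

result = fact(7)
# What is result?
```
Call trace:
fact(k=7)
  fact(k=6)
    fact(k=5)
      fact(k=4)
        fact(k=3)
          fact(k=2)
            fact(k=1)
            -> return 1
          -> return 2
        -> return 6
      -> return 24
    -> return 120
  -> return 720
-> return 5040

Final answer: 5040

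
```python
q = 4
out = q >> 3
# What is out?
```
Trace:
  q=4
  q=4, out=0

Final answer: 0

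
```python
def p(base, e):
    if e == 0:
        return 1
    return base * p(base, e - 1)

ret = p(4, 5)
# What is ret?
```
Call trace:
p(base=4, e=5)
  p(base=4, e=4)
    p(base=4, e=3)
      p(base=4, e=2)
        p(base=4, e=1)
          p(base=4, e=0)
          -> return 1
        -> return 4
      -> return 16
    -> return 64
  -> return 256
-> return 1024

Final answer: 1024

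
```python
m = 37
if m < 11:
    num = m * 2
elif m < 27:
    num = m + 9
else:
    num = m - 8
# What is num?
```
Trace:
  m=37
  m=37, num=29

Final answer: 29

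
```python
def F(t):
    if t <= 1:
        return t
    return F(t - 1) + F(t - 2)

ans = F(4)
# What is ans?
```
Call trace (a repeated sub-call is expanded the first time; later identical calls just restate its return value):
F(t=4)
  F(t=3)
    F(t=2)
      F(t=1)
      -> return 1
      F(t=0)
      -> return 0
    -> return 1
    F(t=1)
    -> return 1
  -> return 2
  F(t=2) -> return 1  (same call as traced above)
-> return 3

Final answer: 3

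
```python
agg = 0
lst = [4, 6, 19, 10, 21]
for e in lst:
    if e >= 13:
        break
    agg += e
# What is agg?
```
Trace:
  agg=0
  agg=4, e=4
  agg=10, e=6
  agg=10, e=19

Final answer: 10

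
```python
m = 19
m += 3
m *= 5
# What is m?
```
Trace:
  m=19
  m=22
  m=110

Final answer: 110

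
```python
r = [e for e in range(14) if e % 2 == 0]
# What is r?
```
Trace:
  e=0
  e=1
  e=2
  e=3
  e=4
  e=5
  e=6
  e=7
  e=8
  e=9
  e=10
  e=11
  e=12
  e=13
  r=[0, 2, 4, 6, 8, 10, 12]

Final answer: [0, 2, 4, 6, 8, 10, 12]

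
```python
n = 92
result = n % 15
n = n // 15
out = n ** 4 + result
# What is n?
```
Trace:
  n=92
  n=92, result=2
  n=6, result=2
  n=6, result=2, out=1298

Final answer: 6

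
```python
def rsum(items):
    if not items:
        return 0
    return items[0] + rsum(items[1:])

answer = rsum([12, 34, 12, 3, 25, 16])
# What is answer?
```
Call trace:
rsum(items=[12, 34, 12, 3, 25, 16])
  rsum(items=[34, 12, 3, 25, 16])
    rsum(items=[12, 3, 25, 16])
      rsum(items=[3, 25, 16])
        rsum(items=[25, 16])
          rsum(items=[16])
            rsum(items=[])
            -> return 0
          -> return 16
        -> return 41
      -> return 44
    -> return 56
  -> return 90
-> return 102

Final answer: 102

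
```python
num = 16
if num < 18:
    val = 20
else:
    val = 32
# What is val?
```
Trace:
  num=16
  num=16, val=20

Final answer: 20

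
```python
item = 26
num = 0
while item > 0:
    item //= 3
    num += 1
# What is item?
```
Trace:
  item=26
  item=26, num=0
  item=8, num=1
  item=2, num=2
  item=0, num=3

Final answer: 0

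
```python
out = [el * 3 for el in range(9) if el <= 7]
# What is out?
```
Trace:
  el=0
  el=1
  el=2
  el=3
  el=4
  el=5
  el=6
  el=7
  el=8
  out=[0, 3, 6, 9, 12, 15, 18, 21]

Final answer: [0, 3, 6, 9, 12, 15, 18, 21]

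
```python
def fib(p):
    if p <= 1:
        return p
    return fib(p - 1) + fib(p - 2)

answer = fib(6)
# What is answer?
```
Call trace (a repeated sub-call is expanded the first time; later identical calls just restate its return value):
fib(p=6)
  fib(p=5)
    fib(p=4)
      fib(p=3)
        fib(p=2)
          fib(p=1)
          -> return 1
          fib(p=0)
          -> return 0
        -> return 1
        fib(p=1)
        -> return 1
      -> return 2
      fib(p=2) -> return 1  (same call as traced above)
    -> return 3
    fib(p=3) -> return 2  (same call as traced above)
  -> return 5
  fib(p=4) -> return 3  (same call as traced above)
-> return 8

Final answer: 8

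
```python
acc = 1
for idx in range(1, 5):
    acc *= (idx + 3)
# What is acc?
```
Trace:
  acc=1
  acc=4, idx=1
  acc=20, idx=2
  acc=120, idx=3
  acc=840, idx=4

Final answer: 840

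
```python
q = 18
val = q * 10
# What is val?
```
Trace:
  q=18
  q=18, val=180

Final answer: 180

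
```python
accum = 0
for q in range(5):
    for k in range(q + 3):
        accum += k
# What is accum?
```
Trace:
  accum=0
  accum=0, q=0, k=0
  accum=1, q=0, k=1
  accum=3, q=0, k=2
  accum=3, q=1, k=0
  accum=4, q=1, k=1
  accum=6, q=1, k=2
  accum=9, q=1, k=3
  accum=9, q=2, k=0
  accum=10, q=2, k=1
  accum=12, q=2, k=2
  accum=15, q=2, k=3
  accum=19, q=2, k=4
  accum=19, q=3, k=0
  accum=20, q=3, k=1
  accum=22, q=3, k=2
  accum=25, q=3, k=3
  accum=29, q=3, k=4
  accum=34, q=3, k=5
  accum=34, q=4, k=0
  accum=35, q=4, k=1
  accum=37, q=4, k=2
  accum=40, q=4, k=3
  accum=44, q=4, k=4
  accum=49, q=4, k=5
  accum=55, q=4, k=6

Final answer: 55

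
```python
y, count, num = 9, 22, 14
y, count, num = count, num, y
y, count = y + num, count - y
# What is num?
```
Trace:
  y=9, count=22, num=14
  y=22, count=14, num=9
  y=31, count=-8, num=9

Final answer: 9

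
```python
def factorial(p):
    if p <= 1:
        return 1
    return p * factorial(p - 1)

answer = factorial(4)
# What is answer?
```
Call trace:
factorial(p=4)
  factorial(p=3)
    factorial(p=2)
      factorial(p=1)
      -> return 1
    -> return 2
  -> return 6
-> return 24

Final answer: 24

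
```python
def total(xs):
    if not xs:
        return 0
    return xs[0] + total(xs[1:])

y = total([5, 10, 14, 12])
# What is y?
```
Call trace:
total(xs=[5, 10, 14, 12])
  total(xs=[10, 14, 12])
    total(xs=[14, 12])
      total(xs=[12])
        total(xs=[])
        -> return 0
      -> return 12
    -> return 26
  -> return 36
-> return 41

Final answer: 41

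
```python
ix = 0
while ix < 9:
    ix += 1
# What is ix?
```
Trace:
  ix=0
  ix=1
  ix=2
  ix=3
  ix=4
  ix=5
  ix=6
  ix=7
  ix=8
  ix=9

Final answer: 9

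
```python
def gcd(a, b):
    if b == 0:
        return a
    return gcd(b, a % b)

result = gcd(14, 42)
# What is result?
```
Call trace:
gcd(a=14, b=42)
  gcd(a=42, b=14)
    gcd(a=14, b=0)
    -> return 14
  -> return 14
-> return 14

Final answer: 14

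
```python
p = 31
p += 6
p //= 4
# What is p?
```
Trace:
  p=31
  p=37
  p=9

Final answer: 9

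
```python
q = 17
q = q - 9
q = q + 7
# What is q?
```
Trace:
  q=17
  q=8
  q=15

Final answer: 15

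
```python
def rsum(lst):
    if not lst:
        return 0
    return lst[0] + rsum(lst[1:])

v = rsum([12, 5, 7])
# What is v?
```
Call trace:
rsum(lst=[12, 5, 7])
  rsum(lst=[5, 7])
    rsum(lst=[7])
      rsum(lst=[])
      -> return 0
    -> return 7
  -> return 12
-> return 24

Final answer: 24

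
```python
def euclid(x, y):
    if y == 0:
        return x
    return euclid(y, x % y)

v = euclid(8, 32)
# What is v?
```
Call trace:
euclid(x=8, y=32)
  euclid(x=32, y=8)
    euclid(x=8, y=0)
    -> return 8
  -> return 8
-> return 8

Final answer: 8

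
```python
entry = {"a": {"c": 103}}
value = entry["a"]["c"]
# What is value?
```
Trace:
  entry={'a': {'c': 103}}
  entry={'a': {'c': 103}}, value=103

Final answer: 103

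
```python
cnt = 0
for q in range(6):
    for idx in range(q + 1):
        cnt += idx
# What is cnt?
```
Trace:
  cnt=0
  cnt=0, q=0, idx=0
  cnt=0, q=1, idx=0
  cnt=1, q=1, idx=1
  cnt=1, q=2, idx=0
  cnt=2, q=2, idx=1
  cnt=4, q=2, idx=2
  cnt=4, q=3, idx=0
  cnt=5, q=3, idx=1
  cnt=7, q=3, idx=2
  cnt=10, q=3, idx=3
  cnt=10, q=4, idx=0
  cnt=11, q=4, idx=1
  cnt=13, q=4, idx=2
  cnt=16, q=4, idx=3
  cnt=20, q=4, idx=4
  cnt=20, q=5, idx=0
  cnt=21, q=5, idx=1
  cnt=23, q=5, idx=2
  cnt=26, q=5, idx=3
  cnt=30, q=5, idx=4
  cnt=35, q=5, idx=5

Final answer: 35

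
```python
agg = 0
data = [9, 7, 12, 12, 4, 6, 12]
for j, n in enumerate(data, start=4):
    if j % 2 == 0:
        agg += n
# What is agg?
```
Trace:
  agg=0
  agg=9, j=4, n=9
  agg=9, j=5, n=7
  agg=21, j=6, n=12
  agg=21, j=7, n=12
  agg=25, j=8, n=4
  agg=25, j=9, n=6
  agg=37, j=10, n=12

Final answer: 37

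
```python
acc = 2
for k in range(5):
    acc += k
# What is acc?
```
Trace:
  acc=2
  acc=2, k=0
  acc=3, k=1
  acc=5, k=2
  acc=8, k=3
  acc=12, k=4

Final answer: 12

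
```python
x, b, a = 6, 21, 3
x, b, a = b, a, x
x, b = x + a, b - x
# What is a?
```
Trace:
  x=6, b=21, a=3
  x=21, b=3, a=6
  x=27, b=-18, a=6

Final answer: 6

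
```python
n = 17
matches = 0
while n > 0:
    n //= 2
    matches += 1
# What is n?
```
Trace:
  n=17
  n=17, matches=0
  n=8, matches=1
  n=4, matches=2
  n=2, matches=3
  n=1, matches=4
  n=0, matches=5

Final answer: 0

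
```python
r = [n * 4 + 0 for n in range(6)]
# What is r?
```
Trace:
  n=0
  n=1
  n=2
  n=3
  n=4
  n=5
  r=[0, 4, 8, 12, 16, 20]

Final answer: [0, 4, 8, 12, 16, 20]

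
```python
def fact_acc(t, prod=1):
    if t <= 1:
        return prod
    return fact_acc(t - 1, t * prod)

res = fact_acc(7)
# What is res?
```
Call trace:
fact_acc(t=7, prod=1)
  fact_acc(t=6, prod=7)
    fact_acc(t=5, prod=42)
      fact_acc(t=4, prod=210)
        fact_acc(t=3, prod=840)
          fact_acc(t=2, prod=2520)
            fact_acc(t=1, prod=5040)
            -> return 5040
          -> return 5040
        -> return 5040
      -> return 5040
    -> return 5040
  -> return 5040
-> return 5040

Final answer: 5040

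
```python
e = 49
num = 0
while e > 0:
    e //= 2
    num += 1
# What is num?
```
Trace:
  e=49
  e=49, num=0
  e=24, num=1
  e=12, num=2
  e=6, num=3
  e=3, num=4
  e=1, num=5
  e=0, num=6

Final answer: 6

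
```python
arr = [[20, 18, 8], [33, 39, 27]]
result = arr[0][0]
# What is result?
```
Trace:
  arr=[[20, 18, 8], [33, 39, 27]]
  arr=[[20, 18, 8], [33, 39, 27]], result=20

Final answer: 20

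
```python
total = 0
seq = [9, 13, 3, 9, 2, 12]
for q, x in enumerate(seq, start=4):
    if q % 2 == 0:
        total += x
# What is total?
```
Trace:
  total=0
  total=9, q=4, x=9
  total=9, q=5, x=13
  total=12, q=6, x=3
  total=12, q=7, x=9
  total=14, q=8, x=2
  total=14, q=9, x=12

Final answer: 14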